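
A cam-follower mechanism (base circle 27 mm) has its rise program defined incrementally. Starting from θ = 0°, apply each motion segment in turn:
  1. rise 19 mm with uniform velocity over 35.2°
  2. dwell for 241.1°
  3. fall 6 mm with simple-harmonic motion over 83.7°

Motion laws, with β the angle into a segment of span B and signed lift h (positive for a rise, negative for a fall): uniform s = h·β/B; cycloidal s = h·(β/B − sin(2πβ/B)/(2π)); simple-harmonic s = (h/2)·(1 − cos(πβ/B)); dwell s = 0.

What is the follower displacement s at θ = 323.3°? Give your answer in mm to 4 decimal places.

seg 1 [0°–35.2°] uniform, h=19: full span → s += 19 → s = 19.0000
seg 2 [35.2°–276.3°] dwell: s stays 19.0000
seg 3 [276.3°–360°] simple-harmonic, h=-6: θ=323.3° here. β=47, B=83.7. -6/2·(1 − cos(π·0.5615)) = -3.5763 → s = 15.4237

15.4237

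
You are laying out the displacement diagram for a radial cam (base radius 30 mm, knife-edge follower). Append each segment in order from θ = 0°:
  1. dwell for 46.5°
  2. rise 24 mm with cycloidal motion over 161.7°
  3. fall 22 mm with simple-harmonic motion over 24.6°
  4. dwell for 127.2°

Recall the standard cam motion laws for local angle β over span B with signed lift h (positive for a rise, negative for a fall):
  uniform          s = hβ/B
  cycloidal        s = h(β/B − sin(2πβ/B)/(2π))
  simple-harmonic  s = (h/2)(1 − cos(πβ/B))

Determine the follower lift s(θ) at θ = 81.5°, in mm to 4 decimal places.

seg 1 [0°–46.5°] dwell: s stays 0.0000
seg 2 [46.5°–208.2°] cycloidal, h=24: θ=81.5° here. β=35, B=161.7. 24·(0.2165 − sin(2π·0.2165)/(2π)) = 1.4596 → s = 1.4596

1.4596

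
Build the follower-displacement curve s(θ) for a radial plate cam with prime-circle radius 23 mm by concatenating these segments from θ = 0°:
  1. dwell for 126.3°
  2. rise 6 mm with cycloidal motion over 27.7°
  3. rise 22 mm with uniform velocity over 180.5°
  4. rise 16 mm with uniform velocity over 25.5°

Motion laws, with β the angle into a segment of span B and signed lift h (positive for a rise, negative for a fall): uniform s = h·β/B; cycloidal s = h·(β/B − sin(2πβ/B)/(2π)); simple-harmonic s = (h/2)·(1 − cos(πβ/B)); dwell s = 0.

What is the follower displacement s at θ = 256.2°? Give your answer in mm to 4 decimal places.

seg 1 [0°–126.3°] dwell: s stays 0.0000
seg 2 [126.3°–154°] cycloidal, h=6: full span → s += 6 → s = 6.0000
seg 3 [154°–334.5°] uniform, h=22: θ=256.2° here. β=102.2, B=180.5. 22·102.2/180.5 = 12.4565 → s = 18.4565

18.4565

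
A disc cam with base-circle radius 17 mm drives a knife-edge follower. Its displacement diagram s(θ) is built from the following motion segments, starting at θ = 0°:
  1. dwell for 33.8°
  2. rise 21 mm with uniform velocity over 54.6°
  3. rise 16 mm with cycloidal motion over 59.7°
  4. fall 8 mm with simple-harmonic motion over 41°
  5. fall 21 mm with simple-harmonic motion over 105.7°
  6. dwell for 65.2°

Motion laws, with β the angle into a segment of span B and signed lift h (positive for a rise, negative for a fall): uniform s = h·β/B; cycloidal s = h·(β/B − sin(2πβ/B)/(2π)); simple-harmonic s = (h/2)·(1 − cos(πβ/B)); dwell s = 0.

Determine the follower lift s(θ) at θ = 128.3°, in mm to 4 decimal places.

seg 1 [0°–33.8°] dwell: s stays 0.0000
seg 2 [33.8°–88.4°] uniform, h=21: full span → s += 21 → s = 21.0000
seg 3 [88.4°–148.1°] cycloidal, h=16: θ=128.3° here. β=39.9, B=59.7. 16·(0.6683 − sin(2π·0.6683)/(2π)) = 12.9121 → s = 33.9121

33.9121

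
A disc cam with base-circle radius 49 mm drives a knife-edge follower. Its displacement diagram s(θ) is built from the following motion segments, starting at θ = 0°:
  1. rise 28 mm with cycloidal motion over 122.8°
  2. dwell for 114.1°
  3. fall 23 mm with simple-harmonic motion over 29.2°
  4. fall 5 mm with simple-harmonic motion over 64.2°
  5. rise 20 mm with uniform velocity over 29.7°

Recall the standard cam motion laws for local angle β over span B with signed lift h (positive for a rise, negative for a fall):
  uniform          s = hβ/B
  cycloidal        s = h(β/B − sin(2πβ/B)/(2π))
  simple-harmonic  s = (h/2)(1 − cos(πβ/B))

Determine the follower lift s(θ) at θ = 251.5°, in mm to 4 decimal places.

seg 1 [0°–122.8°] cycloidal, h=28: full span → s += 28 → s = 28.0000
seg 2 [122.8°–236.9°] dwell: s stays 28.0000
seg 3 [236.9°–266.1°] simple-harmonic, h=-23: θ=251.5° here. β=14.6, B=29.2. -23/2·(1 − cos(π·0.5000)) = -11.5000 → s = 16.5000

16.5000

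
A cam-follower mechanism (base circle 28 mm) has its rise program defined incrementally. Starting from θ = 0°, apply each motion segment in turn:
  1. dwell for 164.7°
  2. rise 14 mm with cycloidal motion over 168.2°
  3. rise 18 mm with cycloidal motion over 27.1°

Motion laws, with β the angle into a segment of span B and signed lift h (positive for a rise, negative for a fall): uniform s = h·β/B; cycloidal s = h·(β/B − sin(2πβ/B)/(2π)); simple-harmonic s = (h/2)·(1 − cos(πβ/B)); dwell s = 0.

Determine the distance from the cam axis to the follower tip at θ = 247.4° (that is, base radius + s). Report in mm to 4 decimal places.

seg 1 [0°–164.7°] dwell: s stays 0.0000
seg 2 [164.7°–332.9°] cycloidal, h=14: θ=247.4° here. β=82.7, B=168.2. 14·(0.4917 − sin(2π·0.4917)/(2π)) = 6.7670 → s = 6.7670
radial distance = base radius + s = 28 + 6.7670 = 34.7670

34.7670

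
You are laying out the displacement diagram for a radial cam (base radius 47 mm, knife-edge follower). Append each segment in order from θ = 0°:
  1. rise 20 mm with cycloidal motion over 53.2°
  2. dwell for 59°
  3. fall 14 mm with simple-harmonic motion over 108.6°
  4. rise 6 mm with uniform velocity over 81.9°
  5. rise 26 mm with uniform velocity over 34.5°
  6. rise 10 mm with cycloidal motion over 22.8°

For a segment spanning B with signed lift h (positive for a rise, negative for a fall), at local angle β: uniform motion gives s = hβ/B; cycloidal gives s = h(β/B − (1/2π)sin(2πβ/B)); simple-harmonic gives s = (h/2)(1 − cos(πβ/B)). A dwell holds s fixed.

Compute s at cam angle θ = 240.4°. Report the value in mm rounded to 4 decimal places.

seg 1 [0°–53.2°] cycloidal, h=20: full span → s += 20 → s = 20.0000
seg 2 [53.2°–112.2°] dwell: s stays 20.0000
seg 3 [112.2°–220.8°] simple-harmonic, h=-14: full span → s += -14 → s = 6.0000
seg 4 [220.8°–302.7°] uniform, h=6: θ=240.4° here. β=19.6, B=81.9. 6·19.6/81.9 = 1.4359 → s = 7.4359

7.4359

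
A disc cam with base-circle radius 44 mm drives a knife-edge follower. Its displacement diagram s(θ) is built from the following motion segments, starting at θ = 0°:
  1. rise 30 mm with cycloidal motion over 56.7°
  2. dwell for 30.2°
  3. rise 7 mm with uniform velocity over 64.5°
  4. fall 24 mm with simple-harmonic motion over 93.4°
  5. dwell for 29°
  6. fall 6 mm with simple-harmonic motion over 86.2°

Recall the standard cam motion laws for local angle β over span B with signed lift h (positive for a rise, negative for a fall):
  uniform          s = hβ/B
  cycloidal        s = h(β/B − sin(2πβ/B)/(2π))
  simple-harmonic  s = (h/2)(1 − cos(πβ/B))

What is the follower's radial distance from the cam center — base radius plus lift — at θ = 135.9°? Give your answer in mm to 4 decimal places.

seg 1 [0°–56.7°] cycloidal, h=30: full span → s += 30 → s = 30.0000
seg 2 [56.7°–86.9°] dwell: s stays 30.0000
seg 3 [86.9°–151.4°] uniform, h=7: θ=135.9° here. β=49, B=64.5. 7·49/64.5 = 5.3178 → s = 35.3178
radial distance = base radius + s = 44 + 35.3178 = 79.3178

79.3178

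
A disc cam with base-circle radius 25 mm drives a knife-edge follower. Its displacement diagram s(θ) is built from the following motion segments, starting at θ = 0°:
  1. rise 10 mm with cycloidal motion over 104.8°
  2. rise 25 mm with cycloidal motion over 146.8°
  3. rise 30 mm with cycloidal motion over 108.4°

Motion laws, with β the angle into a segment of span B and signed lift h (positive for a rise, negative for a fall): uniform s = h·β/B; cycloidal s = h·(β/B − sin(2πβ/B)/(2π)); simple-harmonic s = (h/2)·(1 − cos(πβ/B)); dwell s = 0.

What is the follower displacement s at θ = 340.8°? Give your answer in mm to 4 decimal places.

seg 1 [0°–104.8°] cycloidal, h=10: full span → s += 10 → s = 10.0000
seg 2 [104.8°–251.6°] cycloidal, h=25: full span → s += 25 → s = 35.0000
seg 3 [251.6°–360°] cycloidal, h=30: θ=340.8° here. β=89.2, B=108.4. 30·(0.8229 − sin(2π·0.8229)/(2π)) = 28.9691 → s = 63.9691

63.9691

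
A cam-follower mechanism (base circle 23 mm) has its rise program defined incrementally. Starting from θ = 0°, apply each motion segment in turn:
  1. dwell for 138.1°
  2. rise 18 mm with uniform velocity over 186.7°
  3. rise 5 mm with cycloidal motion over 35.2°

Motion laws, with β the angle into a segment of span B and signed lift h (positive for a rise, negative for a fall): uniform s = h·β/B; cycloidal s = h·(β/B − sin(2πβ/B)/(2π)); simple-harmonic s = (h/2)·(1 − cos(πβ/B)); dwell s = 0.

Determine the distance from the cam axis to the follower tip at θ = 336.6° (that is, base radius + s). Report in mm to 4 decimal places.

seg 1 [0°–138.1°] dwell: s stays 0.0000
seg 2 [138.1°–324.8°] uniform, h=18: full span → s += 18 → s = 18.0000
seg 3 [324.8°–360°] cycloidal, h=5: θ=336.6° here. β=11.8, B=35.2. 5·(0.3352 − sin(2π·0.3352)/(2π)) = 0.9918 → s = 18.9918
radial distance = base radius + s = 23 + 18.9918 = 41.9918

41.9918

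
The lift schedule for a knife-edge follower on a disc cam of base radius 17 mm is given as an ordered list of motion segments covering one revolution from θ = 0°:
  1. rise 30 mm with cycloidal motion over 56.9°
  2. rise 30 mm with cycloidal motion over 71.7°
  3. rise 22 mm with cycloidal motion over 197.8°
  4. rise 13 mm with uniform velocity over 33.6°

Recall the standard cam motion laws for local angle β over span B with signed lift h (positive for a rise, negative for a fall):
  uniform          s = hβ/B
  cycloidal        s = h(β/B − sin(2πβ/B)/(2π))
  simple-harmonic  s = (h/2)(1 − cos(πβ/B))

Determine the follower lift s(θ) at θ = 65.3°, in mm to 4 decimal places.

seg 1 [0°–56.9°] cycloidal, h=30: full span → s += 30 → s = 30.0000
seg 2 [56.9°–128.6°] cycloidal, h=30: θ=65.3° here. β=8.4, B=71.7. 30·(0.1172 − sin(2π·0.1172)/(2π)) = 0.3089 → s = 30.3089

30.3089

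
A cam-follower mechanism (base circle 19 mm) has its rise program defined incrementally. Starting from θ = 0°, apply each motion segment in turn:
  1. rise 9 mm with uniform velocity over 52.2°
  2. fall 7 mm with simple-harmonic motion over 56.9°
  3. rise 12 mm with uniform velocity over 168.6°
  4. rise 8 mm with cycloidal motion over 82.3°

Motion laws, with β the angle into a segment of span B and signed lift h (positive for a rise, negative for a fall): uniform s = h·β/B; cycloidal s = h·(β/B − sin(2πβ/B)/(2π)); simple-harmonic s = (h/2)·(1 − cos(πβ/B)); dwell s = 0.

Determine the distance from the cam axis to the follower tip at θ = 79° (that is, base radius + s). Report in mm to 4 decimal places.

seg 1 [0°–52.2°] uniform, h=9: full span → s += 9 → s = 9.0000
seg 2 [52.2°–109.1°] simple-harmonic, h=-7: θ=79° here. β=26.8, B=56.9. -7/2·(1 − cos(π·0.4710)) = -3.1816 → s = 5.8184
radial distance = base radius + s = 19 + 5.8184 = 24.8184

24.8184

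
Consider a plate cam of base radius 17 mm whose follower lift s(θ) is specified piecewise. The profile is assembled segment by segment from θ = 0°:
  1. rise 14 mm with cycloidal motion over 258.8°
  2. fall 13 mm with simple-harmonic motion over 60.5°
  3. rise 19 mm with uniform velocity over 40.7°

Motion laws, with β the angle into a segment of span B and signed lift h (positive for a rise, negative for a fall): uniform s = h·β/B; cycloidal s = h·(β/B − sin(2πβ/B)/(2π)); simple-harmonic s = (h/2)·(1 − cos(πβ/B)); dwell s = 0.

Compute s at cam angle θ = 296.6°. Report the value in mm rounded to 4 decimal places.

seg 1 [0°–258.8°] cycloidal, h=14: full span → s += 14 → s = 14.0000
seg 2 [258.8°–319.3°] simple-harmonic, h=-13: θ=296.6° here. β=37.8, B=60.5. -13/2·(1 − cos(π·0.6248)) = -8.9835 → s = 5.0165

5.0165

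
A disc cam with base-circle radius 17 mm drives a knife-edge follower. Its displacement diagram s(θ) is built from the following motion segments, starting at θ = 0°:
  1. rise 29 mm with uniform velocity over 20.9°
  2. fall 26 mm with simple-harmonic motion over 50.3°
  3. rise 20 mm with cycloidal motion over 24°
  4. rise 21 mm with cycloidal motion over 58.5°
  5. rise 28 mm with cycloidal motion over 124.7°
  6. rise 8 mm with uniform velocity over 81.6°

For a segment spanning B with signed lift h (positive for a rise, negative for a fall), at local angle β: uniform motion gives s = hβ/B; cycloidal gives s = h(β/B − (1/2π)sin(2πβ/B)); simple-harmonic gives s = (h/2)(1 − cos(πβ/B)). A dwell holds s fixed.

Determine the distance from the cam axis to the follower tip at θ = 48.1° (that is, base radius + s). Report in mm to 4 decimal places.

seg 1 [0°–20.9°] uniform, h=29: full span → s += 29 → s = 29.0000
seg 2 [20.9°–71.2°] simple-harmonic, h=-26: θ=48.1° here. β=27.2, B=50.3. -26/2·(1 − cos(π·0.5408)) = -14.6599 → s = 14.3401
radial distance = base radius + s = 17 + 14.3401 = 31.3401

31.3401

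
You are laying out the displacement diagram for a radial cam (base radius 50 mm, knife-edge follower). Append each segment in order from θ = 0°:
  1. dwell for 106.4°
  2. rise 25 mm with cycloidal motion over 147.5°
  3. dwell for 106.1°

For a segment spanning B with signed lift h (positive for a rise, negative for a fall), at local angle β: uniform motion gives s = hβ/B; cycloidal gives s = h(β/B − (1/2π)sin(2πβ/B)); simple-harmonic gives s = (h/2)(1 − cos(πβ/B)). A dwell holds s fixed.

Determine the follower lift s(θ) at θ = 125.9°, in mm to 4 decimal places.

seg 1 [0°–106.4°] dwell: s stays 0.0000
seg 2 [106.4°–253.9°] cycloidal, h=25: θ=125.9° here. β=19.5, B=147.5. 25·(0.1322 − sin(2π·0.1322)/(2π)) = 0.3672 → s = 0.3672

0.3672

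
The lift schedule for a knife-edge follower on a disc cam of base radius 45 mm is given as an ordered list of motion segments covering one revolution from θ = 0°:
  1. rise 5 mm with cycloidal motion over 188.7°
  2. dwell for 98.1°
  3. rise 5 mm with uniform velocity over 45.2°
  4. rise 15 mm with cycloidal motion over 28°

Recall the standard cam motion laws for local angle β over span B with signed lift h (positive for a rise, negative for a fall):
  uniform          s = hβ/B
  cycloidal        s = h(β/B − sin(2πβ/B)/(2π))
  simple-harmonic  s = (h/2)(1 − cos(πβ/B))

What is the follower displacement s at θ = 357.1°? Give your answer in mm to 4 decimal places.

seg 1 [0°–188.7°] cycloidal, h=5: full span → s += 5 → s = 5.0000
seg 2 [188.7°–286.8°] dwell: s stays 5.0000
seg 3 [286.8°–332°] uniform, h=5: full span → s += 5 → s = 10.0000
seg 4 [332°–360°] cycloidal, h=15: θ=357.1° here. β=25.1, B=28. 15·(0.8964 − sin(2π·0.8964)/(2π)) = 14.8926 → s = 24.8926

24.8926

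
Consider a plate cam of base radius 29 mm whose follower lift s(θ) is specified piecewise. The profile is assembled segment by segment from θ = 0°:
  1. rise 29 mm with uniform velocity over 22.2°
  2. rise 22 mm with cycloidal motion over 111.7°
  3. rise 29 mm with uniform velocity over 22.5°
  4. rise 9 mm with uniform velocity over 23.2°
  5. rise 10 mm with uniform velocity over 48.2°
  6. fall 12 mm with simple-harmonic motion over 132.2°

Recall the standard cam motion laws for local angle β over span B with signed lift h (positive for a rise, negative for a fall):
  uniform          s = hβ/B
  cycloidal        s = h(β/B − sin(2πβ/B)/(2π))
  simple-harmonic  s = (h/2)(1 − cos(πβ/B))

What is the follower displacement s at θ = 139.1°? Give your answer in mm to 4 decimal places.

seg 1 [0°–22.2°] uniform, h=29: full span → s += 29 → s = 29.0000
seg 2 [22.2°–133.9°] cycloidal, h=22: full span → s += 22 → s = 51.0000
seg 3 [133.9°–156.4°] uniform, h=29: θ=139.1° here. β=5.2, B=22.5. 29·5.2/22.5 = 6.7022 → s = 57.7022

57.7022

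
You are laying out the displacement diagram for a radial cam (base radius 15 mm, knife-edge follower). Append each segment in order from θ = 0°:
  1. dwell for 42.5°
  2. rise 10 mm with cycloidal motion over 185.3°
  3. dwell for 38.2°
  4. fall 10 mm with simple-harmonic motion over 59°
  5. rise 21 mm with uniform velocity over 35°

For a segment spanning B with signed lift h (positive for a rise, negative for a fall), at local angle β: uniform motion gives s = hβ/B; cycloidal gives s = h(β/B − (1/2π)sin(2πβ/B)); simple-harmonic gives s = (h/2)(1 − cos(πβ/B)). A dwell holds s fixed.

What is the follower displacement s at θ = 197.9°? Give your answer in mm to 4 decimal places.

seg 1 [0°–42.5°] dwell: s stays 0.0000
seg 2 [42.5°–227.8°] cycloidal, h=10: θ=197.9° here. β=155.4, B=185.3. 10·(0.8386 − sin(2π·0.8386)/(2π)) = 9.7374 → s = 9.7374

9.7374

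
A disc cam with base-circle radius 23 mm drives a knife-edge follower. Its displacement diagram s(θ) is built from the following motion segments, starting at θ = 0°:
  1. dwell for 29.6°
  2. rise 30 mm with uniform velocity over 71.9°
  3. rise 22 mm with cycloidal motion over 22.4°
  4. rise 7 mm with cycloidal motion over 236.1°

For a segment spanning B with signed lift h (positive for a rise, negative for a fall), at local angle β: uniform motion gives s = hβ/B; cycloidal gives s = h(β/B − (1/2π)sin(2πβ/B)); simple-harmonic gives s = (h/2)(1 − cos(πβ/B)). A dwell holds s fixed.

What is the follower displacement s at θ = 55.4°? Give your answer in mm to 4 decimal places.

seg 1 [0°–29.6°] dwell: s stays 0.0000
seg 2 [29.6°–101.5°] uniform, h=30: θ=55.4° here. β=25.8, B=71.9. 30·25.8/71.9 = 10.7650 → s = 10.7650

10.7650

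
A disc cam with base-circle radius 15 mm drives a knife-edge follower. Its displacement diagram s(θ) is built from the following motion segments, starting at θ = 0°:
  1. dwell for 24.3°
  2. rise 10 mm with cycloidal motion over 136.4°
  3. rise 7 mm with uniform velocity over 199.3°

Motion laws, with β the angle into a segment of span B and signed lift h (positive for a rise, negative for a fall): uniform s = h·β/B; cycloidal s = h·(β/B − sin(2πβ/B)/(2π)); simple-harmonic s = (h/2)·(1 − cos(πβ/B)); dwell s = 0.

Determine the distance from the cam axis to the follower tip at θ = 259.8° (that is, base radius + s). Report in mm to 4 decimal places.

seg 1 [0°–24.3°] dwell: s stays 0.0000
seg 2 [24.3°–160.7°] cycloidal, h=10: full span → s += 10 → s = 10.0000
seg 3 [160.7°–360°] uniform, h=7: θ=259.8° here. β=99.1, B=199.3. 7·99.1/199.3 = 3.4807 → s = 13.4807
radial distance = base radius + s = 15 + 13.4807 = 28.4807

28.4807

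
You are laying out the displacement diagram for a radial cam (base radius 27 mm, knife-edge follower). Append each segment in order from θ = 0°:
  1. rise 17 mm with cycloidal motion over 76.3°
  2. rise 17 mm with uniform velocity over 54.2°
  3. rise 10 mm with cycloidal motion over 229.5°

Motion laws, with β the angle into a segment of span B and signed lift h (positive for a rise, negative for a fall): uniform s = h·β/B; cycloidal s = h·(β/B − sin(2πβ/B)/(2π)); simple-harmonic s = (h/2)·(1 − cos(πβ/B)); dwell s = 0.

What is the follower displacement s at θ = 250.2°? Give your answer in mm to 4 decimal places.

seg 1 [0°–76.3°] cycloidal, h=17: full span → s += 17 → s = 17.0000
seg 2 [76.3°–130.5°] uniform, h=17: full span → s += 17 → s = 34.0000
seg 3 [130.5°–360°] cycloidal, h=10: θ=250.2° here. β=119.7, B=229.5. 10·(0.5216 − sin(2π·0.5216)/(2π)) = 5.4307 → s = 39.4307

39.4307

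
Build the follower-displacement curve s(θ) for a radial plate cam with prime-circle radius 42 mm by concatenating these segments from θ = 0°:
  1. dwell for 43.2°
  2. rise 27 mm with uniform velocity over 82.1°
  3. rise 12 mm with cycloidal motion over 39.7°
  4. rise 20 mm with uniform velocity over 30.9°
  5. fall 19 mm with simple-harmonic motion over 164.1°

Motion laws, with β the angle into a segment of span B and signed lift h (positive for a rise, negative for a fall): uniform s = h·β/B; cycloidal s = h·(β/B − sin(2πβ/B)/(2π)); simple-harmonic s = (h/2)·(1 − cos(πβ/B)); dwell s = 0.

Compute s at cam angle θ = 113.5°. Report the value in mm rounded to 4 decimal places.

seg 1 [0°–43.2°] dwell: s stays 0.0000
seg 2 [43.2°–125.3°] uniform, h=27: θ=113.5° here. β=70.3, B=82.1. 27·70.3/82.1 = 23.1194 → s = 23.1194

23.1194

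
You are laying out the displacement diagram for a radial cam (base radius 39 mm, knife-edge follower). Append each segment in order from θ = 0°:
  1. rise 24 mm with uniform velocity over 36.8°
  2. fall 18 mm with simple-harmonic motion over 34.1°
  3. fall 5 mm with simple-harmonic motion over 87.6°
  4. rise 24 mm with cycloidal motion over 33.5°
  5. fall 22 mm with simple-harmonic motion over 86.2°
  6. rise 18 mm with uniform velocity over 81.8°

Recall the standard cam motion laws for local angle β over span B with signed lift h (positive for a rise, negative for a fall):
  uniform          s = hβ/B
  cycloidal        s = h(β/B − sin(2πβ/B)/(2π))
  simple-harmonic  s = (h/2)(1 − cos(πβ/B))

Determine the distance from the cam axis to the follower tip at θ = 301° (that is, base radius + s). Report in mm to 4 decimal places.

seg 1 [0°–36.8°] uniform, h=24: full span → s += 24 → s = 24.0000
seg 2 [36.8°–70.9°] simple-harmonic, h=-18: full span → s += -18 → s = 6.0000
seg 3 [70.9°–158.5°] simple-harmonic, h=-5: full span → s += -5 → s = 1.0000
seg 4 [158.5°–192°] cycloidal, h=24: full span → s += 24 → s = 25.0000
seg 5 [192°–278.2°] simple-harmonic, h=-22: full span → s += -22 → s = 3.0000
seg 6 [278.2°–360°] uniform, h=18: θ=301° here. β=22.8, B=81.8. 18·22.8/81.8 = 5.0171 → s = 8.0171
radial distance = base radius + s = 39 + 8.0171 = 47.0171

47.0171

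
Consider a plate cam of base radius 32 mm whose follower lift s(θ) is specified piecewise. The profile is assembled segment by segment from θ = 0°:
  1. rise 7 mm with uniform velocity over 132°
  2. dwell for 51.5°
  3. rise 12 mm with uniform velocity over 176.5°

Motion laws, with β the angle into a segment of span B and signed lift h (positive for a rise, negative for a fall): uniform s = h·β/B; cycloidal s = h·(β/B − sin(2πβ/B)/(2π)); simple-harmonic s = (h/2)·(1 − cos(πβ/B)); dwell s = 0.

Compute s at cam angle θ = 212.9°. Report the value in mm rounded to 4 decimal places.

seg 1 [0°–132°] uniform, h=7: full span → s += 7 → s = 7.0000
seg 2 [132°–183.5°] dwell: s stays 7.0000
seg 3 [183.5°–360°] uniform, h=12: θ=212.9° here. β=29.4, B=176.5. 12·29.4/176.5 = 1.9989 → s = 8.9989

8.9989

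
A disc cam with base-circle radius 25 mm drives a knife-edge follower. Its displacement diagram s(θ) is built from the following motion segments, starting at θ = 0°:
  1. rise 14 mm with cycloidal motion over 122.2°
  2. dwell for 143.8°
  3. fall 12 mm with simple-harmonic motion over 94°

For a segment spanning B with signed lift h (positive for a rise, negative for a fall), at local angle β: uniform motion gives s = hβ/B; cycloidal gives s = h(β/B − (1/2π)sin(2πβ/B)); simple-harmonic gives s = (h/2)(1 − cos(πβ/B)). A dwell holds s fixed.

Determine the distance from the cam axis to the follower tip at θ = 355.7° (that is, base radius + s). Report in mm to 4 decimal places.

seg 1 [0°–122.2°] cycloidal, h=14: full span → s += 14 → s = 14.0000
seg 2 [122.2°–266°] dwell: s stays 14.0000
seg 3 [266°–360°] simple-harmonic, h=-12: θ=355.7° here. β=89.7, B=94. -12/2·(1 − cos(π·0.9543)) = -11.9381 → s = 2.0619
radial distance = base radius + s = 25 + 2.0619 = 27.0619

27.0619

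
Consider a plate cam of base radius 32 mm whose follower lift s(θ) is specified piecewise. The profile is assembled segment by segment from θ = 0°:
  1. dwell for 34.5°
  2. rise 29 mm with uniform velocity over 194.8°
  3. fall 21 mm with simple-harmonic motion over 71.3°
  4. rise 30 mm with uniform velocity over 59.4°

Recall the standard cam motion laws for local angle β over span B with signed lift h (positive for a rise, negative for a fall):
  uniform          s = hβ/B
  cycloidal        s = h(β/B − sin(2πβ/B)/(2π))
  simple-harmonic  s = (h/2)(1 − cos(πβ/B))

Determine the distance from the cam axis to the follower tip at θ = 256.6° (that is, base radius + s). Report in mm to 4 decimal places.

seg 1 [0°–34.5°] dwell: s stays 0.0000
seg 2 [34.5°–229.3°] uniform, h=29: full span → s += 29 → s = 29.0000
seg 3 [229.3°–300.6°] simple-harmonic, h=-21: θ=256.6° here. β=27.3, B=71.3. -21/2·(1 − cos(π·0.3829)) = -6.7235 → s = 22.2765
radial distance = base radius + s = 32 + 22.2765 = 54.2765

54.2765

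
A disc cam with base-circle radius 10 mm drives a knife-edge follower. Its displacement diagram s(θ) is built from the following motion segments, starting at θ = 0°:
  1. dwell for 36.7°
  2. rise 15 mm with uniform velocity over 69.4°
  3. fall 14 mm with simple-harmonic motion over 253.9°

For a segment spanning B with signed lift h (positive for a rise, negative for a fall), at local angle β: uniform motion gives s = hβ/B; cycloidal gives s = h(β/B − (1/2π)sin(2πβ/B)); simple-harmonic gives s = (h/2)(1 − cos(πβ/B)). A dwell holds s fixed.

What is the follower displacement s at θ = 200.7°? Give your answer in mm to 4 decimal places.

seg 1 [0°–36.7°] dwell: s stays 0.0000
seg 2 [36.7°–106.1°] uniform, h=15: full span → s += 15 → s = 15.0000
seg 3 [106.1°–360°] simple-harmonic, h=-14: θ=200.7° here. β=94.6, B=253.9. -14/2·(1 − cos(π·0.3726)) = -4.2723 → s = 10.7277

10.7277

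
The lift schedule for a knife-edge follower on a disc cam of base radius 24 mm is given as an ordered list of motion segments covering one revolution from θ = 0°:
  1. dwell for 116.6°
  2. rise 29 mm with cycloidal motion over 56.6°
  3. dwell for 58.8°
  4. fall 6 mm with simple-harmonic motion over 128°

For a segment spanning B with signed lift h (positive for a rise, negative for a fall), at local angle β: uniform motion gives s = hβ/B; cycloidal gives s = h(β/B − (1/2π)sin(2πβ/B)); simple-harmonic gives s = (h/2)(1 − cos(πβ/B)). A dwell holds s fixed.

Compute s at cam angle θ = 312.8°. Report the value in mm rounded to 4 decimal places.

seg 1 [0°–116.6°] dwell: s stays 0.0000
seg 2 [116.6°–173.2°] cycloidal, h=29: full span → s += 29 → s = 29.0000
seg 3 [173.2°–232°] dwell: s stays 29.0000
seg 4 [232°–360°] simple-harmonic, h=-6: θ=312.8° here. β=80.8, B=128. -6/2·(1 − cos(π·0.6313)) = -4.2022 → s = 24.7978

24.7978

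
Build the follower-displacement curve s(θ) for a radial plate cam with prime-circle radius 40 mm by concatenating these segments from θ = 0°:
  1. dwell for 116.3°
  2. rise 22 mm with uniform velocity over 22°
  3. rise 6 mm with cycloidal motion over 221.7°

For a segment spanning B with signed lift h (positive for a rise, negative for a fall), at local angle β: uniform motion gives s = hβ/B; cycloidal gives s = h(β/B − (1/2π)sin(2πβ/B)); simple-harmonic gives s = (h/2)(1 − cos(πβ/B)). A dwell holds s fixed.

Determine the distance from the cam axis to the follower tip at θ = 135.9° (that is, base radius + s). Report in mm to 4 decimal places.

seg 1 [0°–116.3°] dwell: s stays 0.0000
seg 2 [116.3°–138.3°] uniform, h=22: θ=135.9° here. β=19.6, B=22. 22·19.6/22 = 19.6000 → s = 19.6000
radial distance = base radius + s = 40 + 19.6000 = 59.6000

59.6000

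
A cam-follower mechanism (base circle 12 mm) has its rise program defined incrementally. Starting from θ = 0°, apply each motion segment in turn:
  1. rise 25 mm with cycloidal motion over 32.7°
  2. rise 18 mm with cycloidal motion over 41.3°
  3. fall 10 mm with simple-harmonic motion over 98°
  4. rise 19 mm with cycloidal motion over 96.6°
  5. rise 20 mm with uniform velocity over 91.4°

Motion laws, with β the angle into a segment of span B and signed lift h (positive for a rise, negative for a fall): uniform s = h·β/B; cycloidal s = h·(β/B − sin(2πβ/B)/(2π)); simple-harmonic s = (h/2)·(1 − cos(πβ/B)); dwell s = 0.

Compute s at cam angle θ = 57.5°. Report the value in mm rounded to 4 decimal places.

seg 1 [0°–32.7°] cycloidal, h=25: full span → s += 25 → s = 25.0000
seg 2 [32.7°–74°] cycloidal, h=18: θ=57.5° here. β=24.8, B=41.3. 18·(0.6005 − sin(2π·0.6005)/(2π)) = 12.4996 → s = 37.4996

37.4996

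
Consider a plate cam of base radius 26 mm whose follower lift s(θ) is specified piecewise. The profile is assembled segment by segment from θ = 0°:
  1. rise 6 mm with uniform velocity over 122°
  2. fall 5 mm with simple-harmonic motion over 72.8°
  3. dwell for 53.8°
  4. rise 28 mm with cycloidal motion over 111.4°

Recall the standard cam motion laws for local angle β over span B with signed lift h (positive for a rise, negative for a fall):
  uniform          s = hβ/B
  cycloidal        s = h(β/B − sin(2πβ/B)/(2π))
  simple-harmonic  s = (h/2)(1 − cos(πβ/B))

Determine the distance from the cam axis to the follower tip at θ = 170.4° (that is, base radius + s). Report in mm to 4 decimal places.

seg 1 [0°–122°] uniform, h=6: full span → s += 6 → s = 6.0000
seg 2 [122°–194.8°] simple-harmonic, h=-5: θ=170.4° here. β=48.4, B=72.8. -5/2·(1 − cos(π·0.6648)) = -3.7375 → s = 2.2625
radial distance = base radius + s = 26 + 2.2625 = 28.2625

28.2625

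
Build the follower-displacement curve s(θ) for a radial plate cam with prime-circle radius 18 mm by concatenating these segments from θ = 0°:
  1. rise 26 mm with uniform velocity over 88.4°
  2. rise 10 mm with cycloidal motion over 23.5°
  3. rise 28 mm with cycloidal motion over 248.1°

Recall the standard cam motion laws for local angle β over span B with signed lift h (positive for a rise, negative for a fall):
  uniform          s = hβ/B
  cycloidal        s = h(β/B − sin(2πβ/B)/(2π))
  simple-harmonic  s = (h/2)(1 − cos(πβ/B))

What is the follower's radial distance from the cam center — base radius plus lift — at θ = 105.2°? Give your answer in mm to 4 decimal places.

seg 1 [0°–88.4°] uniform, h=26: full span → s += 26 → s = 26.0000
seg 2 [88.4°–111.9°] cycloidal, h=10: θ=105.2° here. β=16.8, B=23.5. 10·(0.7149 − sin(2π·0.7149)/(2π)) = 8.7019 → s = 34.7019
radial distance = base radius + s = 18 + 34.7019 = 52.7019

52.7019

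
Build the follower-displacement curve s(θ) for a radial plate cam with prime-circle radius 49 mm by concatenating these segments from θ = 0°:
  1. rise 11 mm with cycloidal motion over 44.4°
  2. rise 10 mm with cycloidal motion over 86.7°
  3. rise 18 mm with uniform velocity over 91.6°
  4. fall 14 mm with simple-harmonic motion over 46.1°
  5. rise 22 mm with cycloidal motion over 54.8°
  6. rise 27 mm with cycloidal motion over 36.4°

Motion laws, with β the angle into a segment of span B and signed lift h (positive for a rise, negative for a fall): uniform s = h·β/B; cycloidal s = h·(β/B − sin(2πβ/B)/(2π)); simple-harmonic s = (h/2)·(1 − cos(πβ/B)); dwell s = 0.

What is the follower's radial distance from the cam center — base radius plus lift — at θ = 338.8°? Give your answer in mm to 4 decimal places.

seg 1 [0°–44.4°] cycloidal, h=11: full span → s += 11 → s = 11.0000
seg 2 [44.4°–131.1°] cycloidal, h=10: full span → s += 10 → s = 21.0000
seg 3 [131.1°–222.7°] uniform, h=18: full span → s += 18 → s = 39.0000
seg 4 [222.7°–268.8°] simple-harmonic, h=-14: full span → s += -14 → s = 25.0000
seg 5 [268.8°–323.6°] cycloidal, h=22: full span → s += 22 → s = 47.0000
seg 6 [323.6°–360°] cycloidal, h=27: θ=338.8° here. β=15.2, B=36.4. 27·(0.4176 − sin(2π·0.4176)/(2π)) = 9.1476 → s = 56.1476
radial distance = base radius + s = 49 + 56.1476 = 105.1476

105.1476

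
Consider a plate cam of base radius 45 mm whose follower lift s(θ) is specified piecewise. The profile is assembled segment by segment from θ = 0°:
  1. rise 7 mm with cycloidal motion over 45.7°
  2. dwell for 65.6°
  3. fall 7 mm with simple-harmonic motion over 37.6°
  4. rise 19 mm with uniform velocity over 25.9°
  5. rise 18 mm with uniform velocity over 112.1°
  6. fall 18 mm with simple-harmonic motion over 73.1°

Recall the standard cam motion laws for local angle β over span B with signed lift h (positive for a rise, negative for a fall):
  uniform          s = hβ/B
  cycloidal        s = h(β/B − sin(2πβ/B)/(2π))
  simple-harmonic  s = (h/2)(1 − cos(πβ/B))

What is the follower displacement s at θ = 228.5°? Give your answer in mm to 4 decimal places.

seg 1 [0°–45.7°] cycloidal, h=7: full span → s += 7 → s = 7.0000
seg 2 [45.7°–111.3°] dwell: s stays 7.0000
seg 3 [111.3°–148.9°] simple-harmonic, h=-7: full span → s += -7 → s = 0.0000
seg 4 [148.9°–174.8°] uniform, h=19: full span → s += 19 → s = 19.0000
seg 5 [174.8°–286.9°] uniform, h=18: θ=228.5° here. β=53.7, B=112.1. 18·53.7/112.1 = 8.6227 → s = 27.6227

27.6227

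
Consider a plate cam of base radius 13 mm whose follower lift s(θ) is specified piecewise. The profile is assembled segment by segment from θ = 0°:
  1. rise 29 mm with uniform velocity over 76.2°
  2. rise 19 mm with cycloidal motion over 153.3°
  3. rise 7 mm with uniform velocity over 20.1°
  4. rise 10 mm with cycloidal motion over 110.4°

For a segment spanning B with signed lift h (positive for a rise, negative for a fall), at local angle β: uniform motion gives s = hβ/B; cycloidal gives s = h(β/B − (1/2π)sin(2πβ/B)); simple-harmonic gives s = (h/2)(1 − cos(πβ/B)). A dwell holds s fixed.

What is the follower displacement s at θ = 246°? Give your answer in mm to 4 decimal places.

seg 1 [0°–76.2°] uniform, h=29: full span → s += 29 → s = 29.0000
seg 2 [76.2°–229.5°] cycloidal, h=19: full span → s += 19 → s = 48.0000
seg 3 [229.5°–249.6°] uniform, h=7: θ=246° here. β=16.5, B=20.1. 7·16.5/20.1 = 5.7463 → s = 53.7463

53.7463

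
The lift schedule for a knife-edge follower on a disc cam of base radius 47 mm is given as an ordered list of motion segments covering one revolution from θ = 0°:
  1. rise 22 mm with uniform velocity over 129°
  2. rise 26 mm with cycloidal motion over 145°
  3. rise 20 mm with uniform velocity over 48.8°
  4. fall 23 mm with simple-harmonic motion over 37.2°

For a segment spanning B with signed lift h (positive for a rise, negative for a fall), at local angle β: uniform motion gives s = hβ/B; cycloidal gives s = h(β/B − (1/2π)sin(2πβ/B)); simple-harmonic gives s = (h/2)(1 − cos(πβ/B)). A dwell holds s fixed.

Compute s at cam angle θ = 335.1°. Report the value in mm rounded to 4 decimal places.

seg 1 [0°–129°] uniform, h=22: full span → s += 22 → s = 22.0000
seg 2 [129°–274°] cycloidal, h=26: full span → s += 26 → s = 48.0000
seg 3 [274°–322.8°] uniform, h=20: full span → s += 20 → s = 68.0000
seg 4 [322.8°–360°] simple-harmonic, h=-23: θ=335.1° here. β=12.3, B=37.2. -23/2·(1 − cos(π·0.3306)) = -5.6661 → s = 62.3339

62.3339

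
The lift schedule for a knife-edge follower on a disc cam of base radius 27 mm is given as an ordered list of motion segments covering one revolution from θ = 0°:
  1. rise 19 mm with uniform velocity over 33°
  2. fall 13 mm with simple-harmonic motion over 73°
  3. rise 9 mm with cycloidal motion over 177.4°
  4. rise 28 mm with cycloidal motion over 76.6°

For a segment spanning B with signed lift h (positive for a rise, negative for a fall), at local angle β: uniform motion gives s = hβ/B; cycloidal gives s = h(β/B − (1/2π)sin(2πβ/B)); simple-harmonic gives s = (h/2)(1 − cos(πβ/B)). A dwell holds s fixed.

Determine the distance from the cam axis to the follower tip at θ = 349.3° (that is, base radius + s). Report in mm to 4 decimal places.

seg 1 [0°–33°] uniform, h=19: full span → s += 19 → s = 19.0000
seg 2 [33°–106°] simple-harmonic, h=-13: full span → s += -13 → s = 6.0000
seg 3 [106°–283.4°] cycloidal, h=9: full span → s += 9 → s = 15.0000
seg 4 [283.4°–360°] cycloidal, h=28: θ=349.3° here. β=65.9, B=76.6. 28·(0.8603 − sin(2π·0.8603)/(2π)) = 27.5168 → s = 42.5168
radial distance = base radius + s = 27 + 42.5168 = 69.5168

69.5168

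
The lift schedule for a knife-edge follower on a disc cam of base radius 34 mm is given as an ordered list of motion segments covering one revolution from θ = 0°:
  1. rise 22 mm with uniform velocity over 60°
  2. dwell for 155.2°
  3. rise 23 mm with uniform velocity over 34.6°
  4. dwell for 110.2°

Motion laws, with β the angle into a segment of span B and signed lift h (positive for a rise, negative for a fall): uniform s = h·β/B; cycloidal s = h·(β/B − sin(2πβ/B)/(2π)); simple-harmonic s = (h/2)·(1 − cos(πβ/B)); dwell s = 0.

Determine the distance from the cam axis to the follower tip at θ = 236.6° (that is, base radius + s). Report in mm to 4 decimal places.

seg 1 [0°–60°] uniform, h=22: full span → s += 22 → s = 22.0000
seg 2 [60°–215.2°] dwell: s stays 22.0000
seg 3 [215.2°–249.8°] uniform, h=23: θ=236.6° here. β=21.4, B=34.6. 23·21.4/34.6 = 14.2254 → s = 36.2254
radial distance = base radius + s = 34 + 36.2254 = 70.2254

70.2254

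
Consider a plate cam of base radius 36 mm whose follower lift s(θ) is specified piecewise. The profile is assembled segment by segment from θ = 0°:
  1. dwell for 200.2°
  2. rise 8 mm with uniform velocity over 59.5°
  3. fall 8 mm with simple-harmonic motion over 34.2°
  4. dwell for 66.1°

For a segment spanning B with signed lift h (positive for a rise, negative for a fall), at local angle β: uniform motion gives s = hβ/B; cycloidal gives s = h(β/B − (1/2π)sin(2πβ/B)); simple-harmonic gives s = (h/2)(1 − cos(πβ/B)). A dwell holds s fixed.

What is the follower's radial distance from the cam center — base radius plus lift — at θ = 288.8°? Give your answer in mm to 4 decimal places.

seg 1 [0°–200.2°] dwell: s stays 0.0000
seg 2 [200.2°–259.7°] uniform, h=8: full span → s += 8 → s = 8.0000
seg 3 [259.7°–293.9°] simple-harmonic, h=-8: θ=288.8° here. β=29.1, B=34.2. -8/2·(1 − cos(π·0.8509)) = -7.5690 → s = 0.4310
radial distance = base radius + s = 36 + 0.4310 = 36.4310

36.4310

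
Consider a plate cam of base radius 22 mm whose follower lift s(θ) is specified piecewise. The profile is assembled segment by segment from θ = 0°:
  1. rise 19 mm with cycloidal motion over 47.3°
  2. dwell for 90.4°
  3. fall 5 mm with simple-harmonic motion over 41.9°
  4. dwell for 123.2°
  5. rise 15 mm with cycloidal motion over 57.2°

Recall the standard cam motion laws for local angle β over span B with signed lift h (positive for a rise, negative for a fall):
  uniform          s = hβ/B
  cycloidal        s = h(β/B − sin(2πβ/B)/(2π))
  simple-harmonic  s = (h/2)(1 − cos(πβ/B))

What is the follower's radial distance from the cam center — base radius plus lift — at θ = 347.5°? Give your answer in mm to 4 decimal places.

seg 1 [0°–47.3°] cycloidal, h=19: full span → s += 19 → s = 19.0000
seg 2 [47.3°–137.7°] dwell: s stays 19.0000
seg 3 [137.7°–179.6°] simple-harmonic, h=-5: full span → s += -5 → s = 14.0000
seg 4 [179.6°–302.8°] dwell: s stays 14.0000
seg 5 [302.8°–360°] cycloidal, h=15: θ=347.5° here. β=44.7, B=57.2. 15·(0.7815 − sin(2π·0.7815)/(2π)) = 14.0628 → s = 28.0628
radial distance = base radius + s = 22 + 28.0628 = 50.0628

50.0628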